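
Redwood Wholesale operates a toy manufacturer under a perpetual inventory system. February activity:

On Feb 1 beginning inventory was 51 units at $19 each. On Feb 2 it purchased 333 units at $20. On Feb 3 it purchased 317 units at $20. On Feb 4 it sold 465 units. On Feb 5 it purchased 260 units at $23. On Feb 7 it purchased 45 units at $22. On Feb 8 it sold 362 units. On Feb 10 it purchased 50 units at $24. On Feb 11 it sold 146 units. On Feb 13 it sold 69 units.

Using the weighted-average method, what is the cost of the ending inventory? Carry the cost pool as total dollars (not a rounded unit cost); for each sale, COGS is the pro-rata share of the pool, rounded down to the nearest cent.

Ending inventory = $309.48

After Feb 1: 51 on hand, pool $969.00 (≈ $19.0000 each)
After Feb 2: 384 on hand, pool $7,629.00 (≈ $19.8672 each)
After Feb 3: 701 on hand, pool $13,969.00 (≈ $19.9272 each)
Feb 4, sell 465: 465/701 × $13,969.00 → $9,266.16
After Feb 5: 496 on hand, pool $10,682.84 (≈ $21.5380 each)
After Feb 7: 541 on hand, pool $11,672.84 (≈ $21.5764 each)
Feb 8, sell 362: 362/541 × $11,672.84 → $7,810.66
After Feb 10: 229 on hand, pool $5,062.18 (≈ $22.1056 each)
Feb 11, sell 146: 146/229 × $5,062.18 → $3,227.41
Feb 13, sell 69: 69/83 × $1,834.77 → $1,525.29
Total COGS = $9,266.16 + $7,810.66 + $3,227.41 + $1,525.29 = $21,829.52
Ending inventory (cost pool remaining) = $309.48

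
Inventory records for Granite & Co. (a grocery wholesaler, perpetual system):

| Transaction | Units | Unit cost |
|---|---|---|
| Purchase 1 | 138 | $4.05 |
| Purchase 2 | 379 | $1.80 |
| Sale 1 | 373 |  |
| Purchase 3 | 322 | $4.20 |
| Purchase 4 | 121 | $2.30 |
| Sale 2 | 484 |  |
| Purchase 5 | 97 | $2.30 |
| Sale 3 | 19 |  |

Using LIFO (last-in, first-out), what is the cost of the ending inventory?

Ending inventory = $596.55

Sale 1 (373) [LIFO — newest first]: 373 @ $1.80 = $671.40
Sale 2 (484) [LIFO — newest first]: 121 @ $2.30 + 322 @ $4.20 + 6 @ $1.80 + 35 @ $4.05 = $1,783.25
Sale 3 (19) [LIFO — newest first]: 19 @ $2.30 = $43.70
Total COGS = $671.40 + $1,783.25 + $43.70 = $2,498.35
Ending inventory: 103 @ $4.05 + 78 @ $2.30 = $596.55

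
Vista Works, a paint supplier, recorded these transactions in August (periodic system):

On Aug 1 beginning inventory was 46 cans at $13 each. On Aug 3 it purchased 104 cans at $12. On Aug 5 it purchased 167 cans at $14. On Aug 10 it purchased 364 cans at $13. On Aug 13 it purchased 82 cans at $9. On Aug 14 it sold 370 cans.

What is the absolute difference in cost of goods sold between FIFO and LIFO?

$391

FIFO COGS: 46 @ $13 + 104 @ $12 + 167 @ $14 + 53 @ $13 = $4,873
LIFO COGS: 82 @ $9 + 288 @ $13 = $4,482
Difference = |$4,873 − $4,482| = $391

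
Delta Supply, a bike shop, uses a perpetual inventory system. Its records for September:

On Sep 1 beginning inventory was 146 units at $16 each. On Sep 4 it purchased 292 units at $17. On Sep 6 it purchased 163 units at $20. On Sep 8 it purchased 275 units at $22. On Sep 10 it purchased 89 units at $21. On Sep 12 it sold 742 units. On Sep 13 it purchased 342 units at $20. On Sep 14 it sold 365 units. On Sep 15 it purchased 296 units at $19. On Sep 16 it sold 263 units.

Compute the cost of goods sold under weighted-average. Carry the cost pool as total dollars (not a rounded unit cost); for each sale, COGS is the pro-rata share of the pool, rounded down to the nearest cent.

After Sep 1: 146 on hand, pool $2,336.00 (≈ $16.0000 each)
After Sep 4: 438 on hand, pool $7,300.00 (≈ $16.6667 each)
After Sep 6: 601 on hand, pool $10,560.00 (≈ $17.5707 each)
After Sep 8: 876 on hand, pool $16,610.00 (≈ $18.9612 each)
After Sep 10: 965 on hand, pool $18,479.00 (≈ $19.1492 each)
Sep 12, sell 742: 742/965 × $18,479.00 → $14,208.72
After Sep 13: 565 on hand, pool $11,110.28 (≈ $19.6642 each)
Sep 14, sell 365: 365/565 × $11,110.28 → $7,177.43
After Sep 15: 496 on hand, pool $9,556.85 (≈ $19.2678 each)
Sep 16, sell 263: 263/496 × $9,556.85 → $5,067.44
Total COGS = $14,208.72 + $7,177.43 + $5,067.44 = $26,453.59
Ending inventory (cost pool remaining) = $4,489.41

COGS = $26,453.59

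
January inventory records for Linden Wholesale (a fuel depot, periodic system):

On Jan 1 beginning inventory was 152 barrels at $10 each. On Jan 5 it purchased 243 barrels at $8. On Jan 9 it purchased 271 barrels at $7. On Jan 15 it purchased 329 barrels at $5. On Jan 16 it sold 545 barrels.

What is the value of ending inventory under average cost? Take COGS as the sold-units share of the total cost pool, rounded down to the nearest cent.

Ending inventory = $3,168.55

Jan 16, sell 545: 545/995 × $7,006.00 → $3,837.45
Ending inventory (cost pool remaining) = $3,168.55
Check: goods available $7,006.00 = COGS $3,837.45 + ending $3,168.55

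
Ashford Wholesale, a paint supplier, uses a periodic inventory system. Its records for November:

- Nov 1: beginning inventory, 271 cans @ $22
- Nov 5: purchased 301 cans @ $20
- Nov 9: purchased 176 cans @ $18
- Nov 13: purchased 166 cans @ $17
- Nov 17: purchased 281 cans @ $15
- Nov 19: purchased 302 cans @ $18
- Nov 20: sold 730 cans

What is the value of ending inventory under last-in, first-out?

Ending inventory = $15,473

Nov 20, 730 sold [LIFO — newest first]: 302 @ $18 + 281 @ $15 + 147 @ $17 = $12,150
Ending inventory: 271 @ $22 + 301 @ $20 + 176 @ $18 + 19 @ $17 = $15,473
Check: goods available $27,623 = COGS $12,150 + ending $15,473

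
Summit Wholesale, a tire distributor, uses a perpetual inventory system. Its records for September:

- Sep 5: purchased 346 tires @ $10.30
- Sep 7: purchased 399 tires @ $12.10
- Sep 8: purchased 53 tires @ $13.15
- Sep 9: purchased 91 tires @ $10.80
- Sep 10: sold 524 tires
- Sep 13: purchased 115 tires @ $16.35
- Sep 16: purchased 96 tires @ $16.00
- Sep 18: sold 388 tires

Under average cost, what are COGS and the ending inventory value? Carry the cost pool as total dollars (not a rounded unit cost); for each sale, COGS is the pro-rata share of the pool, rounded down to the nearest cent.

COGS = $11,023.02; ending inventory = $2,464.68

After Sep 5: 346 on hand, pool $3,563.80 (≈ $10.3000 each)
After Sep 7: 745 on hand, pool $8,391.70 (≈ $11.2640 each)
After Sep 8: 798 on hand, pool $9,088.65 (≈ $11.3893 each)
After Sep 9: 889 on hand, pool $10,071.45 (≈ $11.3290 each)
Sep 10, sell 524: 524/889 × $10,071.45 → $5,936.37
After Sep 13: 480 on hand, pool $6,015.33 (≈ $12.5319 each)
After Sep 16: 576 on hand, pool $7,551.33 (≈ $13.1099 each)
Sep 18, sell 388: 388/576 × $7,551.33 → $5,086.65
Total COGS = $5,936.37 + $5,086.65 = $11,023.02
Ending inventory (cost pool remaining) = $2,464.68
Check: goods available $13,487.70 = COGS $11,023.02 + ending $2,464.68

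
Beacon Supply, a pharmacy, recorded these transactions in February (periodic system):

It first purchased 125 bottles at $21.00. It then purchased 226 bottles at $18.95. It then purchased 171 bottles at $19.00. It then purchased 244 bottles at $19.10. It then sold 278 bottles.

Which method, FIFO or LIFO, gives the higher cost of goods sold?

FIFO COGS: 125 @ $21.00 + 153 @ $18.95 = $5,524.35
LIFO COGS: 244 @ $19.10 + 34 @ $19.00 = $5,306.40

FIFO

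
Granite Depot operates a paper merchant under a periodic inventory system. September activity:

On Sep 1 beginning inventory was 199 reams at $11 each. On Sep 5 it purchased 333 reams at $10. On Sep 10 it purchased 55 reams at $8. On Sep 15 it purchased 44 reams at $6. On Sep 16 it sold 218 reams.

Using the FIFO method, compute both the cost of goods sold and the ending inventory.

COGS = $2,379; ending inventory = $3,844

Sep 16, 218 sold [FIFO — oldest first]: 199 @ $11 + 19 @ $10 = $2,379
Ending inventory: 314 @ $10 + 55 @ $8 + 44 @ $6 = $3,844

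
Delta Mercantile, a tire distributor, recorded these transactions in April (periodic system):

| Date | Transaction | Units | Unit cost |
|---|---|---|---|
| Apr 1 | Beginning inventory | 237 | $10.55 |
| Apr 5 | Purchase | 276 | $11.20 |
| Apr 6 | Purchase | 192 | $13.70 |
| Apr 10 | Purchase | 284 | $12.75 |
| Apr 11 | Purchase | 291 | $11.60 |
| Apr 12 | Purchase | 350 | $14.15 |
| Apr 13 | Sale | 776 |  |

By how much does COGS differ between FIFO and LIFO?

$922.15

FIFO COGS: 237 @ $10.55 + 276 @ $11.20 + 192 @ $13.70 + 71 @ $12.75 = $9,127.20
LIFO COGS: 350 @ $14.15 + 291 @ $11.60 + 135 @ $12.75 = $10,049.35
Difference = |$9,127.20 − $10,049.35| = $922.15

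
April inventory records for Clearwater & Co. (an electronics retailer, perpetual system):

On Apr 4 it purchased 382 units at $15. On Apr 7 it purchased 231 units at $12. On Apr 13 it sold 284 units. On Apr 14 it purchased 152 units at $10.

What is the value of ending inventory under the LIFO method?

Apr 13, 284 sold [LIFO — newest first]: 231 @ $12 + 53 @ $15 = $3,567
Ending inventory: 329 @ $15 + 152 @ $10 = $6,455

Ending inventory = $6,455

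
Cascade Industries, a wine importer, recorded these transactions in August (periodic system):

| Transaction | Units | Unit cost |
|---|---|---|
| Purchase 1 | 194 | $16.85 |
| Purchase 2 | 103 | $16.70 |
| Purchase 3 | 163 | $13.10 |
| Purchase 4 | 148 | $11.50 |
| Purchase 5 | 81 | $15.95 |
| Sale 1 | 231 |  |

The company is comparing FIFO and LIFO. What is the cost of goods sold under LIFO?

FIFO COGS: 194 @ $16.85 + 37 @ $16.70 = $3,886.80
LIFO COGS: 81 @ $15.95 + 148 @ $11.50 + 2 @ $13.10 = $3,020.15

COGS = $3,020.15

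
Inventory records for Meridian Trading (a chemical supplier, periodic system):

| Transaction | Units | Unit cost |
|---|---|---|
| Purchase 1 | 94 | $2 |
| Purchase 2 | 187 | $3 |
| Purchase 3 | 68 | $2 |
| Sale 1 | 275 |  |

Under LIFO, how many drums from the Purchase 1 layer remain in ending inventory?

74

Sale 1 (275) [LIFO — newest first]: 68 @ $2 + 187 @ $3 + 20 @ $2 = $737
Ending inventory: 74 @ $2 = $148
Check: goods available $885 = COGS $737 + ending $148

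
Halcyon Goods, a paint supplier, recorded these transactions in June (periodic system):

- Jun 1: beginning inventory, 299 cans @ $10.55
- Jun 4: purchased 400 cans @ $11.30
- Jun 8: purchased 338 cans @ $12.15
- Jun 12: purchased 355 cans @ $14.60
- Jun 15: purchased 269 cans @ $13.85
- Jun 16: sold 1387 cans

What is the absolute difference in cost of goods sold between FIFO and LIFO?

FIFO COGS: 299 @ $10.55 + 400 @ $11.30 + 338 @ $12.15 + 350 @ $14.60 = $16,891.15
LIFO COGS: 269 @ $13.85 + 355 @ $14.60 + 338 @ $12.15 + 400 @ $11.30 + 25 @ $10.55 = $17,799.10
Difference = |$16,891.15 − $17,799.10| = $907.95

$907.95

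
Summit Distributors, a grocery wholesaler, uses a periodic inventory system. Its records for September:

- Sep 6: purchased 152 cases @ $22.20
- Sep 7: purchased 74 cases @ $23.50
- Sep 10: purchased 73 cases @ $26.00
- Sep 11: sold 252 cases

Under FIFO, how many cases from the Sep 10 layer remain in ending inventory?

Sep 11, 252 sold [FIFO — oldest first]: 152 @ $22.20 + 74 @ $23.50 + 26 @ $26.00 = $5,789.40
Ending inventory: 47 @ $26.00 = $1,222.00

47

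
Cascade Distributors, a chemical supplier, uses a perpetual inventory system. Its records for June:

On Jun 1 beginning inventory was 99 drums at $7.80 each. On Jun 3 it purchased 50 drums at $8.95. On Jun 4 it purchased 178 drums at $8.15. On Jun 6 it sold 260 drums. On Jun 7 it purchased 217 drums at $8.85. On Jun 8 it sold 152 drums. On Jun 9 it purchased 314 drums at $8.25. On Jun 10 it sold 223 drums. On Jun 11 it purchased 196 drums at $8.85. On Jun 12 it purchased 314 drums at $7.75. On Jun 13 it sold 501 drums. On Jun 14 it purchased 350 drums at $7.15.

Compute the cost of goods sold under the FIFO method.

COGS = $9,551.45

Jun 6, 260 sold [FIFO — oldest first]: 99 @ $7.80 + 50 @ $8.95 + 111 @ $8.15 = $2,124.35
Jun 8, 152 sold [FIFO — oldest first]: 67 @ $8.15 + 85 @ $8.85 = $1,298.30
Jun 10, 223 sold [FIFO — oldest first]: 132 @ $8.85 + 91 @ $8.25 = $1,918.95
Jun 13, 501 sold [FIFO — oldest first]: 223 @ $8.25 + 196 @ $8.85 + 82 @ $7.75 = $4,209.85
Total COGS = $2,124.35 + $1,298.30 + $1,918.95 + $4,209.85 = $9,551.45
Ending inventory: 232 @ $7.75 + 350 @ $7.15 = $4,300.50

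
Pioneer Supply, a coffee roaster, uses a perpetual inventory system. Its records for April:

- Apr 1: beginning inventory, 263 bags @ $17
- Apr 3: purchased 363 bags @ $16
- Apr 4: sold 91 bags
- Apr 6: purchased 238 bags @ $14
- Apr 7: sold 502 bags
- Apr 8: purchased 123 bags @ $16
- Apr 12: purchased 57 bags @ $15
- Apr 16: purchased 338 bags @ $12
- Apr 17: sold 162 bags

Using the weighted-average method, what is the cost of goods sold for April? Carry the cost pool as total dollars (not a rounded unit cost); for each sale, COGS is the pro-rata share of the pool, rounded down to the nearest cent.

COGS = $11,647.68

After Apr 1: 263 on hand, pool $4,471.00 (≈ $17.0000 each)
After Apr 3: 626 on hand, pool $10,279.00 (≈ $16.4201 each)
Apr 4, sell 91: 91/626 × $10,279.00 → $1,494.23
After Apr 6: 773 on hand, pool $12,116.77 (≈ $15.6750 each)
Apr 7, sell 502: 502/773 × $12,116.77 → $7,868.84
After Apr 8: 394 on hand, pool $6,215.93 (≈ $15.7765 each)
After Apr 12: 451 on hand, pool $7,070.93 (≈ $15.6783 each)
After Apr 16: 789 on hand, pool $11,126.93 (≈ $14.1026 each)
Apr 17, sell 162: 162/789 × $11,126.93 → $2,284.61
Total COGS = $1,494.23 + $7,868.84 + $2,284.61 = $11,647.68
Ending inventory (cost pool remaining) = $8,842.32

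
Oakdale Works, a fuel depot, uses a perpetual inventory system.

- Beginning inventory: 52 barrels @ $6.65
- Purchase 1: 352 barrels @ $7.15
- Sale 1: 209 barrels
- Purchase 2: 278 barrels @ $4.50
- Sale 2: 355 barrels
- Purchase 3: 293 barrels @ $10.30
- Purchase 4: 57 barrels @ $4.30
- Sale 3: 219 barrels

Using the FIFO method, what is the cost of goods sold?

COGS = $5,153.90

Sale 1 (209) [FIFO — oldest first]: 52 @ $6.65 + 157 @ $7.15 = $1,468.35
Sale 2 (355) [FIFO — oldest first]: 195 @ $7.15 + 160 @ $4.50 = $2,114.25
Sale 3 (219) [FIFO — oldest first]: 118 @ $4.50 + 101 @ $10.30 = $1,571.30
Total COGS = $1,468.35 + $2,114.25 + $1,571.30 = $5,153.90
Ending inventory: 192 @ $10.30 + 57 @ $4.30 = $2,222.70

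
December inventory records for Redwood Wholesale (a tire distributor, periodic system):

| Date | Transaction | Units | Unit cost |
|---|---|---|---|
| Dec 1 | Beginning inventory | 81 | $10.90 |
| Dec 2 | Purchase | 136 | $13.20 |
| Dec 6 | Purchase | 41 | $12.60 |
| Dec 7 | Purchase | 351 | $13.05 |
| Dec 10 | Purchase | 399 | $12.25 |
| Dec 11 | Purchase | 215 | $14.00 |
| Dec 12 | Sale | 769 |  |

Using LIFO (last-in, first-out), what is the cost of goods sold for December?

COGS = $9,920.50

Dec 12, 769 sold [LIFO — newest first]: 215 @ $14.00 + 399 @ $12.25 + 155 @ $13.05 = $9,920.50
Ending inventory: 81 @ $10.90 + 136 @ $13.20 + 41 @ $12.60 + 196 @ $13.05 = $5,752.50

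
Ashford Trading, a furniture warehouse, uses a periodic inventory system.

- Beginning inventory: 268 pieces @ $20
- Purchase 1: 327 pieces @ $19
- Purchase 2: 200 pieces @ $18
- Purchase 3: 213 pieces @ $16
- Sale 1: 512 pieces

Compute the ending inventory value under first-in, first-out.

Sale 1 (512) [FIFO — oldest first]: 268 @ $20 + 244 @ $19 = $9,996
Ending inventory: 83 @ $19 + 200 @ $18 + 213 @ $16 = $8,585

Ending inventory = $8,585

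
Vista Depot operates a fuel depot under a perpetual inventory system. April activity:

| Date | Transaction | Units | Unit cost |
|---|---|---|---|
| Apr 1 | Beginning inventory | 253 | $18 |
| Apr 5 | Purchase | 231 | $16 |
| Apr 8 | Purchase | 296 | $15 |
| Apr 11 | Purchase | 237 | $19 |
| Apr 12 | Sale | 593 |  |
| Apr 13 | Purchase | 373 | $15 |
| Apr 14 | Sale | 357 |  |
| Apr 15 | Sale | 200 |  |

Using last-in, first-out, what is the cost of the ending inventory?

Apr 12, 593 sold [LIFO — newest first]: 237 @ $19 + 296 @ $15 + 60 @ $16 = $9,903
Apr 14, 357 sold [LIFO — newest first]: 357 @ $15 = $5,355
Apr 15, 200 sold [LIFO — newest first]: 16 @ $15 + 171 @ $16 + 13 @ $18 = $3,210
Total COGS = $9,903 + $5,355 + $3,210 = $18,468
Ending inventory: 240 @ $18 = $4,320

Ending inventory = $4,320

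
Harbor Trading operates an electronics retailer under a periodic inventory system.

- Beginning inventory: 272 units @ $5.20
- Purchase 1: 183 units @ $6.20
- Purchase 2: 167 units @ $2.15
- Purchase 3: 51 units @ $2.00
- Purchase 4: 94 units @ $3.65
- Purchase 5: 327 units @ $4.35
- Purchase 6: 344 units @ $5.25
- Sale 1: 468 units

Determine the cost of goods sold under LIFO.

COGS = $2,345.40

Sale 1 (468) [LIFO — newest first]: 344 @ $5.25 + 124 @ $4.35 = $2,345.40
Ending inventory: 272 @ $5.20 + 183 @ $6.20 + 167 @ $2.15 + 51 @ $2.00 + 94 @ $3.65 + 203 @ $4.35 = $4,236.20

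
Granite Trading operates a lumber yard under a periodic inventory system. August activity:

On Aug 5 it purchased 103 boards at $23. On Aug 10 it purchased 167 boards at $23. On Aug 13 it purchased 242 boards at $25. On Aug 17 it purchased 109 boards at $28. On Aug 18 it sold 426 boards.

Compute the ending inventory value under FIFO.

Aug 18, 426 sold [FIFO — oldest first]: 103 @ $23 + 167 @ $23 + 156 @ $25 = $10,110
Ending inventory: 86 @ $25 + 109 @ $28 = $5,202

Ending inventory = $5,202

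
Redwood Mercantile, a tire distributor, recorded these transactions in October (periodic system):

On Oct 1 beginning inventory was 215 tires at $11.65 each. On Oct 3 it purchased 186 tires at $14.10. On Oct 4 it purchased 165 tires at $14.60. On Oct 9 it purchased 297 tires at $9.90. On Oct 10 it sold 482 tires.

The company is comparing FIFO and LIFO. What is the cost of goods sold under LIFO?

COGS = $5,631.30

FIFO COGS: 215 @ $11.65 + 186 @ $14.10 + 81 @ $14.60 = $6,309.95
LIFO COGS: 297 @ $9.90 + 165 @ $14.60 + 20 @ $14.10 = $5,631.30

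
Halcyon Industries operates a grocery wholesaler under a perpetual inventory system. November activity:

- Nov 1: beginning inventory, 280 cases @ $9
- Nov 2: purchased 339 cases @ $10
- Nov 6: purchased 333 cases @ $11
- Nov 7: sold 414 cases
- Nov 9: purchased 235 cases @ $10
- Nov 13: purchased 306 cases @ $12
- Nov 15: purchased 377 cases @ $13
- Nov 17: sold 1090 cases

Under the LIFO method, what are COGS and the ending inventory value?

COGS = $17,116; ending inventory = $3,380

Nov 7, 414 sold [LIFO — newest first]: 333 @ $11 + 81 @ $10 = $4,473
Nov 17, 1090 sold [LIFO — newest first]: 377 @ $13 + 306 @ $12 + 235 @ $10 + 172 @ $10 = $12,643
Total COGS = $4,473 + $12,643 = $17,116
Ending inventory: 280 @ $9 + 86 @ $10 = $3,380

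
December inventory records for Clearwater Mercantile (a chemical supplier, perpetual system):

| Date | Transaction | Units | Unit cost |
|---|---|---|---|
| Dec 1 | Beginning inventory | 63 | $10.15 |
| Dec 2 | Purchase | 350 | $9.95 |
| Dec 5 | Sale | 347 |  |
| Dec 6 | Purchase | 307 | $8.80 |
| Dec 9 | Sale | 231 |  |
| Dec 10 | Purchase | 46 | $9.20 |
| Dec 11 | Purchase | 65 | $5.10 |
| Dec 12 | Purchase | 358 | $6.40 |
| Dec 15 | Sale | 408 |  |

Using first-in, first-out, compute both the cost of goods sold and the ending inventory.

COGS = $8,570.25; ending inventory = $1,299.20

Dec 5, 347 sold [FIFO — oldest first]: 63 @ $10.15 + 284 @ $9.95 = $3,465.25
Dec 9, 231 sold [FIFO — oldest first]: 66 @ $9.95 + 165 @ $8.80 = $2,108.70
Dec 15, 408 sold [FIFO — oldest first]: 142 @ $8.80 + 46 @ $9.20 + 65 @ $5.10 + 155 @ $6.40 = $2,996.30
Total COGS = $3,465.25 + $2,108.70 + $2,996.30 = $8,570.25
Ending inventory: 203 @ $6.40 = $1,299.20
Check: goods available $9,869.45 = COGS $8,570.25 + ending $1,299.20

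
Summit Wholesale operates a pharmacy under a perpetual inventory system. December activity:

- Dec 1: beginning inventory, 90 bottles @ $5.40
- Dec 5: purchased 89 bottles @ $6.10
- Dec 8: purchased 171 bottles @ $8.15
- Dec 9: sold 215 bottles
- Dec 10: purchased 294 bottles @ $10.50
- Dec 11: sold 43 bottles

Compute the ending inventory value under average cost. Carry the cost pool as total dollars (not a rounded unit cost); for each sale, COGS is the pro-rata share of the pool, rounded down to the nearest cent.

After Dec 1: 90 on hand, pool $486.00 (≈ $5.4000 each)
After Dec 5: 179 on hand, pool $1,028.90 (≈ $5.7480 each)
After Dec 8: 350 on hand, pool $2,422.55 (≈ $6.9216 each)
Dec 9, sell 215: 215/350 × $2,422.55 → $1,488.13
After Dec 10: 429 on hand, pool $4,021.42 (≈ $9.3739 each)
Dec 11, sell 43: 43/429 × $4,021.42 → $403.07
Total COGS = $1,488.13 + $403.07 = $1,891.20
Ending inventory (cost pool remaining) = $3,618.35

Ending inventory = $3,618.35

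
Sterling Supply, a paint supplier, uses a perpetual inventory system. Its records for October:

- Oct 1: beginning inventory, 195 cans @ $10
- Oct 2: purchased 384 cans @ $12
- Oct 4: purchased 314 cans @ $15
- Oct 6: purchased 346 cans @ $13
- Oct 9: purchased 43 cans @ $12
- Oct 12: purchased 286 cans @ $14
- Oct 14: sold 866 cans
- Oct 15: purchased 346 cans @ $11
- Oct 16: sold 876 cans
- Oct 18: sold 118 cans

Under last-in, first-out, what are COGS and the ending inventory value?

COGS = $23,552; ending inventory = $540

Oct 14, 866 sold [LIFO — newest first]: 286 @ $14 + 43 @ $12 + 346 @ $13 + 191 @ $15 = $11,883
Oct 16, 876 sold [LIFO — newest first]: 346 @ $11 + 123 @ $15 + 384 @ $12 + 23 @ $10 = $10,489
Oct 18, 118 sold [LIFO — newest first]: 118 @ $10 = $1,180
Total COGS = $11,883 + $10,489 + $1,180 = $23,552
Ending inventory: 54 @ $10 = $540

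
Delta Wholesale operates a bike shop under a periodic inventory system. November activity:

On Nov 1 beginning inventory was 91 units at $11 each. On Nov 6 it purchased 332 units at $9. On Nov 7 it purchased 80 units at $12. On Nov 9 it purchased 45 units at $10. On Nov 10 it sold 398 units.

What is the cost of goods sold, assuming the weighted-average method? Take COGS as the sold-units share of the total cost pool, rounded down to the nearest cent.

COGS = $3,921.17

Nov 10, sell 398: 398/548 × $5,399.00 → $3,921.17
Ending inventory (cost pool remaining) = $1,477.83
Check: goods available $5,399.00 = COGS $3,921.17 + ending $1,477.83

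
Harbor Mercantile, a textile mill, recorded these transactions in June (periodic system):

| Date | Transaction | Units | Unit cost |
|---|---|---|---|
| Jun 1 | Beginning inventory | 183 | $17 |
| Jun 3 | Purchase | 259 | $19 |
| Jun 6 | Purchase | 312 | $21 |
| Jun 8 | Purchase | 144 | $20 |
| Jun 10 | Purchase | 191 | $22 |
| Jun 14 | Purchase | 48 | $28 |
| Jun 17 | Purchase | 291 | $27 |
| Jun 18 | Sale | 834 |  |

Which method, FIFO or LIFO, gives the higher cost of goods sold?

LIFO

FIFO COGS: 183 @ $17 + 259 @ $19 + 312 @ $21 + 80 @ $20 = $16,184
LIFO COGS: 291 @ $27 + 48 @ $28 + 191 @ $22 + 144 @ $20 + 160 @ $21 = $19,643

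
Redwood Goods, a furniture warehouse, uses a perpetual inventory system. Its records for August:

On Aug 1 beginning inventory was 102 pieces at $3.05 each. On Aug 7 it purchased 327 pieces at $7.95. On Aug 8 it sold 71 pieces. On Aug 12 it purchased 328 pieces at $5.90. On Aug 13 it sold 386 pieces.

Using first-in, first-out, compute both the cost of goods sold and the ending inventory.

COGS = $3,075.95; ending inventory = $1,770.00

Aug 8, 71 sold [FIFO — oldest first]: 71 @ $3.05 = $216.55
Aug 13, 386 sold [FIFO — oldest first]: 31 @ $3.05 + 327 @ $7.95 + 28 @ $5.90 = $2,859.40
Total COGS = $216.55 + $2,859.40 = $3,075.95
Ending inventory: 300 @ $5.90 = $1,770.00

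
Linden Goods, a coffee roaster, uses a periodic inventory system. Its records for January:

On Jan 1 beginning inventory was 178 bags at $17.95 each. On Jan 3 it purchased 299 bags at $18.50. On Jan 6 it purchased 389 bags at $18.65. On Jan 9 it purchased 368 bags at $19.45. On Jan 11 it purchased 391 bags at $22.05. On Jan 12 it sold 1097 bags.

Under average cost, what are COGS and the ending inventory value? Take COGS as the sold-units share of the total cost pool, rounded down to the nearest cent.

Jan 12, sell 1097: 1097/1625 × $31,760.60 → $21,440.84
Ending inventory (cost pool remaining) = $10,319.76

COGS = $21,440.84; ending inventory = $10,319.76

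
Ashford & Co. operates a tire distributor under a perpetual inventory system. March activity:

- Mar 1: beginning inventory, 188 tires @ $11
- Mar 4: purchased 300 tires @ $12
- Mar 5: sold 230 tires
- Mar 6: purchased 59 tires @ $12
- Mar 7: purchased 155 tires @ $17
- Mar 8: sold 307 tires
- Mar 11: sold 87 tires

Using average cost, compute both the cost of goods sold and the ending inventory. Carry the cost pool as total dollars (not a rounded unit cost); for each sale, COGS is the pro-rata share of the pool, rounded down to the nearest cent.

After Mar 1: 188 on hand, pool $2,068.00 (≈ $11.0000 each)
After Mar 4: 488 on hand, pool $5,668.00 (≈ $11.6148 each)
Mar 5, sell 230: 230/488 × $5,668.00 → $2,671.39
After Mar 6: 317 on hand, pool $3,704.61 (≈ $11.6865 each)
After Mar 7: 472 on hand, pool $6,339.61 (≈ $13.4314 each)
Mar 8, sell 307: 307/472 × $6,339.61 → $4,123.43
Mar 11, sell 87: 87/165 × $2,216.18 → $1,168.53
Total COGS = $2,671.39 + $4,123.43 + $1,168.53 = $7,963.35
Ending inventory (cost pool remaining) = $1,047.65
Check: goods available $9,011.00 = COGS $7,963.35 + ending $1,047.65

COGS = $7,963.35; ending inventory = $1,047.65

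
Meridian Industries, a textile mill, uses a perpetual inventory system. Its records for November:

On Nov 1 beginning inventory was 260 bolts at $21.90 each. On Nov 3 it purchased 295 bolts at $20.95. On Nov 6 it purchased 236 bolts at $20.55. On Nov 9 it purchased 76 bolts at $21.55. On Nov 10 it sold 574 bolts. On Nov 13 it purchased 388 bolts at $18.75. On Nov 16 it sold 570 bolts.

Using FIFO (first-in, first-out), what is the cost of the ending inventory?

Ending inventory = $2,081.25

Nov 10, 574 sold [FIFO — oldest first]: 260 @ $21.90 + 295 @ $20.95 + 19 @ $20.55 = $12,264.70
Nov 16, 570 sold [FIFO — oldest first]: 217 @ $20.55 + 76 @ $21.55 + 277 @ $18.75 = $11,290.90
Total COGS = $12,264.70 + $11,290.90 = $23,555.60
Ending inventory: 111 @ $18.75 = $2,081.25
Check: goods available $25,636.85 = COGS $23,555.60 + ending $2,081.25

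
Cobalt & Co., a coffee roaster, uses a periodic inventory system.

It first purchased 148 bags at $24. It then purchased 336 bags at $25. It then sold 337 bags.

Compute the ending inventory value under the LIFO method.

Sale 1 (337) [LIFO — newest first]: 336 @ $25 + 1 @ $24 = $8,424
Ending inventory: 147 @ $24 = $3,528
Check: goods available $11,952 = COGS $8,424 + ending $3,528

Ending inventory = $3,528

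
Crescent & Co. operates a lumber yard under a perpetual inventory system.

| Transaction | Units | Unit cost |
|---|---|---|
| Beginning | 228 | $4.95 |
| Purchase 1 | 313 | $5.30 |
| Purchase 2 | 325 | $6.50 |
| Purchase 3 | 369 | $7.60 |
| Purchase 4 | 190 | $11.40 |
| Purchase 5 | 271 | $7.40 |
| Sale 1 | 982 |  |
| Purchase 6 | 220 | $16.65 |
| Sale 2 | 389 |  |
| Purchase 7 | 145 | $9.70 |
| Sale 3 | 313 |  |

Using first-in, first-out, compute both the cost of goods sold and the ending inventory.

Sale 1 (982) [FIFO — oldest first]: 228 @ $4.95 + 313 @ $5.30 + 325 @ $6.50 + 116 @ $7.60 = $5,781.60
Sale 2 (389) [FIFO — oldest first]: 253 @ $7.60 + 136 @ $11.40 = $3,473.20
Sale 3 (313) [FIFO — oldest first]: 54 @ $11.40 + 259 @ $7.40 = $2,532.20
Total COGS = $5,781.60 + $3,473.20 + $2,532.20 = $11,787.00
Ending inventory: 12 @ $7.40 + 220 @ $16.65 + 145 @ $9.70 = $5,158.30

COGS = $11,787.00; ending inventory = $5,158.30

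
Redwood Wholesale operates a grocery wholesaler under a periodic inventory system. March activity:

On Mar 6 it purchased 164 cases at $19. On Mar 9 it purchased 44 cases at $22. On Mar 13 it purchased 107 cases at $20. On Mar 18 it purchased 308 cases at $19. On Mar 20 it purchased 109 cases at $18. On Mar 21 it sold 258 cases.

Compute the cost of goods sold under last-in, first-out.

Mar 21, 258 sold [LIFO — newest first]: 109 @ $18 + 149 @ $19 = $4,793
Ending inventory: 164 @ $19 + 44 @ $22 + 107 @ $20 + 159 @ $19 = $9,245

COGS = $4,793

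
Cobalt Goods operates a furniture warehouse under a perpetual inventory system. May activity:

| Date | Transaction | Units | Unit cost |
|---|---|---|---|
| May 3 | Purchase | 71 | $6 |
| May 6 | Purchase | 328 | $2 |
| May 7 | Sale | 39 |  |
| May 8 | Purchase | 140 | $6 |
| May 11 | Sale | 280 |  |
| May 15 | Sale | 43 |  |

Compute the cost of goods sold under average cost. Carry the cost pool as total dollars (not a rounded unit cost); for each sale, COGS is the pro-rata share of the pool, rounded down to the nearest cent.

COGS = $1,279.04

After May 3: 71 on hand, pool $426.00 (≈ $6.0000 each)
After May 6: 399 on hand, pool $1,082.00 (≈ $2.7118 each)
May 7, sell 39: 39/399 × $1,082.00 → $105.75
After May 8: 500 on hand, pool $1,816.25 (≈ $3.6325 each)
May 11, sell 280: 280/500 × $1,816.25 → $1,017.10
May 15, sell 43: 43/220 × $799.15 → $156.19
Total COGS = $105.75 + $1,017.10 + $156.19 = $1,279.04
Ending inventory (cost pool remaining) = $642.96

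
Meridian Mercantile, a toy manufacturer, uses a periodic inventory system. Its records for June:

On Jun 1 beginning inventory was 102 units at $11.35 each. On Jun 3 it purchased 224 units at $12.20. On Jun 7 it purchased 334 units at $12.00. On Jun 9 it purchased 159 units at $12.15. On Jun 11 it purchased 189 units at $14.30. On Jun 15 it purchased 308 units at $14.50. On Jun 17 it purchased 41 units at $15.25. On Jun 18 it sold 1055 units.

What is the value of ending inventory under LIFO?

Jun 18, 1055 sold [LIFO — newest first]: 41 @ $15.25 + 308 @ $14.50 + 189 @ $14.30 + 159 @ $12.15 + 334 @ $12.00 + 24 @ $12.20 = $14,026.60
Ending inventory: 102 @ $11.35 + 200 @ $12.20 = $3,597.70
Check: goods available $17,624.30 = COGS $14,026.60 + ending $3,597.70

Ending inventory = $3,597.70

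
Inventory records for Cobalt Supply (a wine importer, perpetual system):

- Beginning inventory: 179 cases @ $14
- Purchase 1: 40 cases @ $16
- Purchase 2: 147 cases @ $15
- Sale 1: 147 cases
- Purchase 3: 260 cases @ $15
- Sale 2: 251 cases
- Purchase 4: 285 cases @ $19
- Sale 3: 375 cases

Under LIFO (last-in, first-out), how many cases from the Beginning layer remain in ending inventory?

Sale 1 (147) [LIFO — newest first]: 147 @ $15 = $2,205
Sale 2 (251) [LIFO — newest first]: 251 @ $15 = $3,765
Sale 3 (375) [LIFO — newest first]: 285 @ $19 + 9 @ $15 + 40 @ $16 + 41 @ $14 = $6,764
Total COGS = $2,205 + $3,765 + $6,764 = $12,734
Ending inventory: 138 @ $14 = $1,932
Check: goods available $14,666 = COGS $12,734 + ending $1,932

138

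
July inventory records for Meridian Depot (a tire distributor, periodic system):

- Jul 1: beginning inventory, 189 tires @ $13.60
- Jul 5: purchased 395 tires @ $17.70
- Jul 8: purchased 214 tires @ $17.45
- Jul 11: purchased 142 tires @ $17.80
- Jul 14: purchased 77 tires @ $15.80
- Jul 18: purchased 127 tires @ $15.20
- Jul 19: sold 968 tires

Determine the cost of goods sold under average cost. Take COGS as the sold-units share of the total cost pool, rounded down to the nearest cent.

Jul 19, sell 968: 968/1144 × $18,970.80 → $16,052.21
Ending inventory (cost pool remaining) = $2,918.59

COGS = $16,052.21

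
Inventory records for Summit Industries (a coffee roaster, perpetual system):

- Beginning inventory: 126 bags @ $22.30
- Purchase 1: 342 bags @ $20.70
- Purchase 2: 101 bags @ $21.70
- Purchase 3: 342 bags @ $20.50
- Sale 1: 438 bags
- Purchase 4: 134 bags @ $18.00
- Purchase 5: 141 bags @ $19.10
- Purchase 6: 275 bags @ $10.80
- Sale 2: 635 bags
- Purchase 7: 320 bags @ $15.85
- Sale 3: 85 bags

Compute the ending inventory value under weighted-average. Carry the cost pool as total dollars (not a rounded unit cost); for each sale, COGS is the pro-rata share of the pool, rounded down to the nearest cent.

Ending inventory = $10,466.37

After Beginning: 126 on hand, pool $2,809.80 (≈ $22.3000 each)
After Purchase 1: 468 on hand, pool $9,889.20 (≈ $21.1308 each)
After Purchase 2: 569 on hand, pool $12,080.90 (≈ $21.2318 each)
After Purchase 3: 911 on hand, pool $19,091.90 (≈ $20.9571 each)
Sale 1, sell 438: 438/911 × $19,091.90 → $9,179.20
After Purchase 4: 607 on hand, pool $12,324.70 (≈ $20.3043 each)
After Purchase 5: 748 on hand, pool $15,017.80 (≈ $20.0773 each)
After Purchase 6: 1023 on hand, pool $17,987.80 (≈ $17.5834 each)
Sale 2, sell 635: 635/1023 × $17,987.80 → $11,165.44
After Purchase 7: 708 on hand, pool $11,894.36 (≈ $16.7999 each)
Sale 3, sell 85: 85/708 × $11,894.36 → $1,427.99
Total COGS = $9,179.20 + $11,165.44 + $1,427.99 = $21,772.63
Ending inventory (cost pool remaining) = $10,466.37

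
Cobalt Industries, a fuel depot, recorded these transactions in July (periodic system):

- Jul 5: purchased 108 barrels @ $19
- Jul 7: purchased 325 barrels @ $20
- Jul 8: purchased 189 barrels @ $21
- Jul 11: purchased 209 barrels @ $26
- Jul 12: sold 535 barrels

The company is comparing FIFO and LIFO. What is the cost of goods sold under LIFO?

COGS = $12,143

FIFO COGS: 108 @ $19 + 325 @ $20 + 102 @ $21 = $10,694
LIFO COGS: 209 @ $26 + 189 @ $21 + 137 @ $20 = $12,143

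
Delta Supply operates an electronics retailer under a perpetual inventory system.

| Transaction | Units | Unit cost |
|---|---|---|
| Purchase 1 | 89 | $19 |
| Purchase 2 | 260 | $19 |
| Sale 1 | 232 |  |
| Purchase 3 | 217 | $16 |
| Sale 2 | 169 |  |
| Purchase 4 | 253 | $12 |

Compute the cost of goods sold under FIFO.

Sale 1 (232) [FIFO — oldest first]: 89 @ $19 + 143 @ $19 = $4,408
Sale 2 (169) [FIFO — oldest first]: 117 @ $19 + 52 @ $16 = $3,055
Total COGS = $4,408 + $3,055 = $7,463
Ending inventory: 165 @ $16 + 253 @ $12 = $5,676
Check: goods available $13,139 = COGS $7,463 + ending $5,676

COGS = $7,463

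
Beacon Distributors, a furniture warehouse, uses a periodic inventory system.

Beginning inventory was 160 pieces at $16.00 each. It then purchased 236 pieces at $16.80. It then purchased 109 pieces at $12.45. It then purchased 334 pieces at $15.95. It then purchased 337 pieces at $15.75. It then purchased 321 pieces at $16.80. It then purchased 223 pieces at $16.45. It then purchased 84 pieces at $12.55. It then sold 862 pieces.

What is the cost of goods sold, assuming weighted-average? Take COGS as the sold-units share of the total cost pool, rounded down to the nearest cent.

Sale 1, sell 862: 862/1804 × $28,632.25 → $13,681.26
Ending inventory (cost pool remaining) = $14,950.99
Check: goods available $28,632.25 = COGS $13,681.26 + ending $14,950.99

COGS = $13,681.26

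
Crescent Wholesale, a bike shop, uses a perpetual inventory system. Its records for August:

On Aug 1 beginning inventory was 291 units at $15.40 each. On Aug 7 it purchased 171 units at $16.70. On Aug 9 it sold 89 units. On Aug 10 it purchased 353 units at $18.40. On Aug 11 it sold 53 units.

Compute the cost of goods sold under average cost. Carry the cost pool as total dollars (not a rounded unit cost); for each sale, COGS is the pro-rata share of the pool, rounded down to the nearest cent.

After Aug 1: 291 on hand, pool $4,481.40 (≈ $15.4000 each)
After Aug 7: 462 on hand, pool $7,337.10 (≈ $15.8812 each)
Aug 9, sell 89: 89/462 × $7,337.10 → $1,413.42
After Aug 10: 726 on hand, pool $12,418.88 (≈ $17.1059 each)
Aug 11, sell 53: 53/726 × $12,418.88 → $906.61
Total COGS = $1,413.42 + $906.61 = $2,320.03
Ending inventory (cost pool remaining) = $11,512.27

COGS = $2,320.03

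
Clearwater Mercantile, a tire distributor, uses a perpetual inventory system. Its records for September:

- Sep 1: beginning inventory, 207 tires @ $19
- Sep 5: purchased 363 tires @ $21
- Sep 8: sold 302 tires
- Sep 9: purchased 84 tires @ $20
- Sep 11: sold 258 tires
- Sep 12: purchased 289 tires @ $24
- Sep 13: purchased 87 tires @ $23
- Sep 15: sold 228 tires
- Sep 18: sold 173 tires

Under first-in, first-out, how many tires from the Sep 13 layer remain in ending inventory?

Sep 8, 302 sold [FIFO — oldest first]: 207 @ $19 + 95 @ $21 = $5,928
Sep 11, 258 sold [FIFO — oldest first]: 258 @ $21 = $5,418
Sep 15, 228 sold [FIFO — oldest first]: 10 @ $21 + 84 @ $20 + 134 @ $24 = $5,106
Sep 18, 173 sold [FIFO — oldest first]: 155 @ $24 + 18 @ $23 = $4,134
Total COGS = $5,928 + $5,418 + $5,106 + $4,134 = $20,586
Ending inventory: 69 @ $23 = $1,587
Check: goods available $22,173 = COGS $20,586 + ending $1,587

69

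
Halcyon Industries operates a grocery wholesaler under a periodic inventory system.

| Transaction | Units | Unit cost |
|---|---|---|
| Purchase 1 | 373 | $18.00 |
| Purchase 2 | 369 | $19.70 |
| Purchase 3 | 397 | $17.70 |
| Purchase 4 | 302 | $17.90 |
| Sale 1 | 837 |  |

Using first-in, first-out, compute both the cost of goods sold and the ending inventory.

Sale 1 (837) [FIFO — oldest first]: 373 @ $18.00 + 369 @ $19.70 + 95 @ $17.70 = $15,664.80
Ending inventory: 302 @ $17.70 + 302 @ $17.90 = $10,751.20
Check: goods available $26,416.00 = COGS $15,664.80 + ending $10,751.20

COGS = $15,664.80; ending inventory = $10,751.20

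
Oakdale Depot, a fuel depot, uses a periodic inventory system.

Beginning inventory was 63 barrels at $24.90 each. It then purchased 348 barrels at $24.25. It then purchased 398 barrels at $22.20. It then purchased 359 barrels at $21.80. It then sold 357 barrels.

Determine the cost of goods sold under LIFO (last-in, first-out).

Sale 1 (357) [LIFO — newest first]: 357 @ $21.80 = $7,782.60
Ending inventory: 63 @ $24.90 + 348 @ $24.25 + 398 @ $22.20 + 2 @ $21.80 = $18,886.90

COGS = $7,782.60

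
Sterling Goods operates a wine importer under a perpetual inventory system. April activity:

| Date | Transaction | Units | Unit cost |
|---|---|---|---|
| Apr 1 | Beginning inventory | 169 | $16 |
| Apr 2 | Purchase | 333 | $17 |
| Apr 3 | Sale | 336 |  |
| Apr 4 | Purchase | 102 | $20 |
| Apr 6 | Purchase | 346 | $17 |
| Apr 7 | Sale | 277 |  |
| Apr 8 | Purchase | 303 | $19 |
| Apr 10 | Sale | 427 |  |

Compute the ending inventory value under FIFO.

Apr 3, 336 sold [FIFO — oldest first]: 169 @ $16 + 167 @ $17 = $5,543
Apr 7, 277 sold [FIFO — oldest first]: 166 @ $17 + 102 @ $20 + 9 @ $17 = $5,015
Apr 10, 427 sold [FIFO — oldest first]: 337 @ $17 + 90 @ $19 = $7,439
Total COGS = $5,543 + $5,015 + $7,439 = $17,997
Ending inventory: 213 @ $19 = $4,047
Check: goods available $22,044 = COGS $17,997 + ending $4,047

Ending inventory = $4,047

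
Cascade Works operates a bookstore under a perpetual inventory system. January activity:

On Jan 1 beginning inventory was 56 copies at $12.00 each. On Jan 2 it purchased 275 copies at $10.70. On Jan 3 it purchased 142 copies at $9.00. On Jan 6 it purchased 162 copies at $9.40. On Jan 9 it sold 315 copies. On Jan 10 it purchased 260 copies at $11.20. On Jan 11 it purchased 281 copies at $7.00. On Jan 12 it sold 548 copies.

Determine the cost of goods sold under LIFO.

Jan 9, 315 sold [LIFO — newest first]: 162 @ $9.40 + 142 @ $9.00 + 11 @ $10.70 = $2,918.50
Jan 12, 548 sold [LIFO — newest first]: 281 @ $7.00 + 260 @ $11.20 + 7 @ $10.70 = $4,953.90
Total COGS = $2,918.50 + $4,953.90 = $7,872.40
Ending inventory: 56 @ $12.00 + 257 @ $10.70 = $3,421.90

COGS = $7,872.40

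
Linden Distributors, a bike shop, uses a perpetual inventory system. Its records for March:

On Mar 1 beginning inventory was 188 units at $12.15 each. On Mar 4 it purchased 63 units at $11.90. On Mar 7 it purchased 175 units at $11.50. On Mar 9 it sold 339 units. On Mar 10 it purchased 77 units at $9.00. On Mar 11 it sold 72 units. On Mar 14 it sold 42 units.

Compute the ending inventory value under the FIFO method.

Ending inventory = $450.00

Mar 9, 339 sold [FIFO — oldest first]: 188 @ $12.15 + 63 @ $11.90 + 88 @ $11.50 = $4,045.90
Mar 11, 72 sold [FIFO — oldest first]: 72 @ $11.50 = $828.00
Mar 14, 42 sold [FIFO — oldest first]: 15 @ $11.50 + 27 @ $9.00 = $415.50
Total COGS = $4,045.90 + $828.00 + $415.50 = $5,289.40
Ending inventory: 50 @ $9.00 = $450.00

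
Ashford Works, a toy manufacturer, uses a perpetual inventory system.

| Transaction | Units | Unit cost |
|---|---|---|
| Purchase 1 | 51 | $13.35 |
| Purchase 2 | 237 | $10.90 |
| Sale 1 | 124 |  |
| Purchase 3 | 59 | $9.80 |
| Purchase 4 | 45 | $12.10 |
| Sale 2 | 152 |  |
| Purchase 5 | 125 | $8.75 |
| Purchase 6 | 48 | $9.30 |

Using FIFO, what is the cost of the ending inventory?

Sale 1 (124) [FIFO — oldest first]: 51 @ $13.35 + 73 @ $10.90 = $1,476.55
Sale 2 (152) [FIFO — oldest first]: 152 @ $10.90 = $1,656.80
Total COGS = $1,476.55 + $1,656.80 = $3,133.35
Ending inventory: 12 @ $10.90 + 59 @ $9.80 + 45 @ $12.10 + 125 @ $8.75 + 48 @ $9.30 = $2,793.65

Ending inventory = $2,793.65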